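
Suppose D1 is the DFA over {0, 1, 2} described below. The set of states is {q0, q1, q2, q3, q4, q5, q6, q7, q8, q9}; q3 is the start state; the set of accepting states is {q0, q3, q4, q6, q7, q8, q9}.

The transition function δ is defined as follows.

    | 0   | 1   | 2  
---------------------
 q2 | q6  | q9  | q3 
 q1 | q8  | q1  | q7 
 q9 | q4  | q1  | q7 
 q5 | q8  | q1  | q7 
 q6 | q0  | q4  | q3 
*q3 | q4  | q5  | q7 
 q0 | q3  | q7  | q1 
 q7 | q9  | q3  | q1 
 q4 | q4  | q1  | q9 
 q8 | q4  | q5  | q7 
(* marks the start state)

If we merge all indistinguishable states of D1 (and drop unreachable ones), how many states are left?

States {q0,q2,q6} cannot be reached from the start state, so discard them.
Initial partition by acceptance: {q3,q4,q7,q8,q9} | {q1,q5}.
Refine {q3,q4,q7,q8,q9} on symbol 1: members go to different blocks, giving {q3,q4,q8,q9} and {q7}.
On input 2, block {q3,q4,q8,q9} splits into {q3,q8,q9} and {q4}.
The partition is now stable with 4 blocks: {q3,q8,q9} | {q1,q5} | {q7} | {q4}.

4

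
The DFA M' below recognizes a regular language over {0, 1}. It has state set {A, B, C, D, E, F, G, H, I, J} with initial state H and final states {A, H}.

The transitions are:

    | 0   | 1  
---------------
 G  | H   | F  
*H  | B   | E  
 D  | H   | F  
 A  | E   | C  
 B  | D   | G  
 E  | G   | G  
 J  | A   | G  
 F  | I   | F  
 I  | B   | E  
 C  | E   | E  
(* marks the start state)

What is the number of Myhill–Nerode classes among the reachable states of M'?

Reachable states from the start: {B,D,E,F,G,H,I}. Unreachable: {A,C,J} — drop them.
Initial partition by acceptance: {H} | {B,D,E,F,G,I}.
Split {B,D,E,F,G,I} by δ(·,0) → {B,E,F,I} and {D,G}.
On input 0, block {B,E,F,I} splits into {B,E} and {F,I}.
Split {F,I} by δ(·,0) → {F} and {I}.
Stable partition: {H} | {B,E} | {D,G} | {F} | {I} — 5 equivalence classes.

5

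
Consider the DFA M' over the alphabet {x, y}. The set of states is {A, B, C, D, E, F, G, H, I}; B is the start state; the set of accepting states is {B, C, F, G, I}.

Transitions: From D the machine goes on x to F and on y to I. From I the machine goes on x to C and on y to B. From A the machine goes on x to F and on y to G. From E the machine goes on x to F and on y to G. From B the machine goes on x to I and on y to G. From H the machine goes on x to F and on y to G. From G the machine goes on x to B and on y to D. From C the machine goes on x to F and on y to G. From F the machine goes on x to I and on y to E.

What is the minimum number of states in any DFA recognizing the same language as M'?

7

States {A,H} cannot be reached from the start state, so discard them.
Start with accepting vs non-accepting: {B,C,F,G,I} | {D,E}.
Refine {B,C,F,G,I} on symbol y: members go to different blocks, giving {B,C,I} and {F,G}.
Refine {B,C,I} on symbol x: members go to different blocks, giving {B,I} and {C}.
Split {B,I} by δ(·,x) → {B} and {I}.
Split {D,E} by δ(·,y) → {D} and {E}.
Refine {F,G} on symbol x: members go to different blocks, giving {F} and {G}.
The partition is now stable with 7 blocks: {B} | {D} | {F} | {C} | {I} | {E} | {G}.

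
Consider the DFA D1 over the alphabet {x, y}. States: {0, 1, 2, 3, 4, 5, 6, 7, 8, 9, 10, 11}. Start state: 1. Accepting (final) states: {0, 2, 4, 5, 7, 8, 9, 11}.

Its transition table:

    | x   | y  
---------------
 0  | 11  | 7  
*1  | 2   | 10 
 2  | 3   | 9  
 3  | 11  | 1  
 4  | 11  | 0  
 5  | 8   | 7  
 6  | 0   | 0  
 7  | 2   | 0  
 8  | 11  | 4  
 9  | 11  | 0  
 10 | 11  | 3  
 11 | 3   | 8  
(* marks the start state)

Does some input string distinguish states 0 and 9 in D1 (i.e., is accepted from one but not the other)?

No

Reachable states from the start: {0,1,2,3,4,7,8,9,10,11}. Unreachable: {5,6} — drop them.
Initial partition by acceptance: {0,2,4,7,8,9,11} | {1,3,10}.
Split {0,2,4,7,8,9,11} by δ(·,x) → {0,4,7,8,9} and {2,11}.
No further refinement is possible. Final partition (3 blocks): {0,4,7,8,9} | {1,3,10} | {2,11}.
0 and 9 lie in the same block of the stable partition, so they are equivalent — no string distinguishes them.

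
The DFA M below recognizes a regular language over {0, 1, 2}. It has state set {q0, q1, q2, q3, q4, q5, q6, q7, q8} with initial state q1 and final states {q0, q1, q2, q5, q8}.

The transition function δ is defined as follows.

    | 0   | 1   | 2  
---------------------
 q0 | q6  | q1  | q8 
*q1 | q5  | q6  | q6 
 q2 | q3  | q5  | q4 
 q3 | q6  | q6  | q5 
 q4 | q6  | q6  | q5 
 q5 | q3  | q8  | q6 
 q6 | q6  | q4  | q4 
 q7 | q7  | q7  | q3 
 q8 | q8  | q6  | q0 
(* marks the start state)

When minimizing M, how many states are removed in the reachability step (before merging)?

2

Starting at q1 and following transitions, the reachable set is {q0, q1, q3, q4, q5, q6, q8}. That leaves q2, q7 unreachable — 2 in total.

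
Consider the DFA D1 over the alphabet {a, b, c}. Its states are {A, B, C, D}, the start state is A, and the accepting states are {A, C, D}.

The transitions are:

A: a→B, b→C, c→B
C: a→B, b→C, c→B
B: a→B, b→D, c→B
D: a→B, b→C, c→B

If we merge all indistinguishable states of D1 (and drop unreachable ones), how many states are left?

All states are reachable from the start state.
Start with accepting vs non-accepting: {A,C,D} | {B}.
The partition is now stable with 2 blocks: {A,C,D} | {B}.

2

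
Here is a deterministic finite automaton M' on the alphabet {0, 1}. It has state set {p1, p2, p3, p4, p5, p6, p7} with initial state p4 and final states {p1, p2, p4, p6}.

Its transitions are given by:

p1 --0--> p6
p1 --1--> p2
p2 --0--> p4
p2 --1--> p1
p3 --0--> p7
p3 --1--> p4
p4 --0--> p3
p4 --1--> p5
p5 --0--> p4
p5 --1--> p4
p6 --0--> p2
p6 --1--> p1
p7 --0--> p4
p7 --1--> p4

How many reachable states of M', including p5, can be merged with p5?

2

Reachable states from the start: {p3,p4,p5,p7}. Unreachable: {p1,p2,p6} — drop them.
Initial partition by acceptance: {p4} | {p3,p5,p7}.
On input 0, block {p3,p5,p7} splits into {p5,p7} and {p3}.
Stable partition: {p4} | {p5,p7} | {p3} — 3 equivalence classes.
The equivalence class containing p5 is {p5,p7}, of size 2.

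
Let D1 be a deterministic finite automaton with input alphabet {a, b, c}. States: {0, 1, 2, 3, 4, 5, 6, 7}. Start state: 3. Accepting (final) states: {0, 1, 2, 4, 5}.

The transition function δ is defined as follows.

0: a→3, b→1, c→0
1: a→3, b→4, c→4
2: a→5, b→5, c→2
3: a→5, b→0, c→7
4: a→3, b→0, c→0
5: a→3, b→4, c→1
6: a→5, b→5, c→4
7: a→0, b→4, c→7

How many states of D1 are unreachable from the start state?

No path from 3 leads to 2, 6; the other 6 states are all reachable.

2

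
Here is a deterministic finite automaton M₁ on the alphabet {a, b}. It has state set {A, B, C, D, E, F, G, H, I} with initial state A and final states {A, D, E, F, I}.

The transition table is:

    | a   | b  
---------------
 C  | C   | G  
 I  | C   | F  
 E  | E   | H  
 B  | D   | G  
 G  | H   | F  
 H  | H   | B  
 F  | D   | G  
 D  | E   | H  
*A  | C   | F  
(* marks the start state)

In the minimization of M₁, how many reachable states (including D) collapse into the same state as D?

2

Reachable states from the start: {A,B,C,D,E,F,G,H}. Unreachable: {I} — drop them.
P0 = {A,D,E,F} | {B,C,G,H}.
On input a, block {A,D,E,F} splits into {D,E,F} and {A}.
On input a, block {B,C,G,H} splits into {C,G,H} and {B}.
On input b, block {C,G,H} splits into {C} and {G} and {H}.
On input b, block {D,E,F} splits into {D,E} and {F}.
The partition is now stable with 7 blocks: {D,E} | {C} | {A} | {B} | {G} | {H} | {F}.
The equivalence class containing D is {D,E}, of size 2.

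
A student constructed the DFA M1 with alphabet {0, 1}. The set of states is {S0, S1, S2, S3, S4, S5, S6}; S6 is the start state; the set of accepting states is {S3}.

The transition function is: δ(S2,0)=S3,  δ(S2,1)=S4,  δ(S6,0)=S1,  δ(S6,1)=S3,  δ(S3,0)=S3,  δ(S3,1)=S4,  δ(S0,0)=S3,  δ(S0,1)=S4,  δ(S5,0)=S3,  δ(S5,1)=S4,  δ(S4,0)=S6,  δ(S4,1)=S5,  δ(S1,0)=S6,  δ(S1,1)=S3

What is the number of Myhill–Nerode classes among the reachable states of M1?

4

Reachable states from the start: {S1,S3,S4,S5,S6}. Unreachable: {S0,S2} — drop them.
Start with accepting vs non-accepting: {S3} | {S1,S4,S5,S6}.
Split {S1,S4,S5,S6} by δ(·,0) → {S1,S4,S6} and {S5}.
Refine {S1,S4,S6} on symbol 1: members go to different blocks, giving {S1,S6} and {S4}.
Stable partition: {S3} | {S1,S6} | {S5} | {S4} — 4 equivalence classes.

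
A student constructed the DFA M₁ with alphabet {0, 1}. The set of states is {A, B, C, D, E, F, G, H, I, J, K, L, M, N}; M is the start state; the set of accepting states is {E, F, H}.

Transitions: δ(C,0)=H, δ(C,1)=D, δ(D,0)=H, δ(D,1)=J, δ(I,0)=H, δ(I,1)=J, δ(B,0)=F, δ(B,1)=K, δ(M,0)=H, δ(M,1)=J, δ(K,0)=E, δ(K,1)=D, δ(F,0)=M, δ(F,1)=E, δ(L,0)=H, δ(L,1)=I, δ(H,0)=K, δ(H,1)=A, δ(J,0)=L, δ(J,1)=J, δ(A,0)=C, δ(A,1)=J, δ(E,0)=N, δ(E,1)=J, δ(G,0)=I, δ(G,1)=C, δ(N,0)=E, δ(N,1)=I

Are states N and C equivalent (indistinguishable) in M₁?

Yes

First remove the unreachable states {B,F,G}; 11 states remain.
Start with accepting vs non-accepting: {E,H} | {A,C,D,I,J,K,L,M,N}.
On input 0, block {A,C,D,I,J,K,L,M,N} splits into {C,D,I,K,L,M,N} and {A,J}.
Refine {C,D,I,K,L,M,N} on symbol 1: members go to different blocks, giving {C,K,L,N} and {D,I,M}.
No further refinement is possible. Final partition (4 blocks): {E,H} | {C,K,L,N} | {A,J} | {D,I,M}.
N and C lie in the same block of the stable partition, so they are equivalent — no string distinguishes them.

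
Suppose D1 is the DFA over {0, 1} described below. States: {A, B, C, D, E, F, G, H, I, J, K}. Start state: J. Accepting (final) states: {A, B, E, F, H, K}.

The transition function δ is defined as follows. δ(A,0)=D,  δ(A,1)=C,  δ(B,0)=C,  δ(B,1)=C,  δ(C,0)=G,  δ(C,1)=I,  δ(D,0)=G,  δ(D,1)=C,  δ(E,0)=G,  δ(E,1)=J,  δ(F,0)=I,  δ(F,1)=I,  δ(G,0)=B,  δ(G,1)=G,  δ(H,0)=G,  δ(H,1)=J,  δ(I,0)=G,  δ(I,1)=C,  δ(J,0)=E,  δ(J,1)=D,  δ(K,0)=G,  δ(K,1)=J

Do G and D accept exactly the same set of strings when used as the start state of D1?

No

First remove the unreachable states {A,F,H,K}; 7 states remain.
Initial partition by acceptance: {B,E} | {C,D,G,I,J}.
Split {C,D,G,I,J} by δ(·,0) → {C,D,I} and {G,J}.
Split {B,E} by δ(·,0) → {B} and {E}.
Split {G,J} by δ(·,0) → {G} and {J}.
Stable partition: {B} | {C,D,I} | {G} | {E} | {J} — 5 equivalence classes.
G and D end up in different blocks, so they are distinguishable. For instance, the string '0' is accepted from only G.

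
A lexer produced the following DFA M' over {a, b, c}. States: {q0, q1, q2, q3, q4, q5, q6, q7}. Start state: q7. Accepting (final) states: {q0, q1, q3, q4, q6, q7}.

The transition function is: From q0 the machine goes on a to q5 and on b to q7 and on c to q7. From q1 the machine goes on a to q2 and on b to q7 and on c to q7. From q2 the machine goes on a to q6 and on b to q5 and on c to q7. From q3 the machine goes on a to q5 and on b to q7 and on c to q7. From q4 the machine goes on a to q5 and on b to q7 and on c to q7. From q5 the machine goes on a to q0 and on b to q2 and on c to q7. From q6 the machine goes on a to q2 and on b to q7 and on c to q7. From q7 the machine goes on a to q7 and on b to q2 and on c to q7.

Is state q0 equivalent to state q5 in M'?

States {q1,q3,q4} cannot be reached from the start state, so discard them.
P0 = {q0,q6,q7} | {q2,q5}.
Refine {q0,q6,q7} on symbol a: members go to different blocks, giving {q0,q6} and {q7}.
No further refinement is possible. Final partition (3 blocks): {q0,q6} | {q2,q5} | {q7}.
q0 and q5 end up in different blocks, so they are distinguishable. For instance, the string 'ε' is accepted from only q0.

No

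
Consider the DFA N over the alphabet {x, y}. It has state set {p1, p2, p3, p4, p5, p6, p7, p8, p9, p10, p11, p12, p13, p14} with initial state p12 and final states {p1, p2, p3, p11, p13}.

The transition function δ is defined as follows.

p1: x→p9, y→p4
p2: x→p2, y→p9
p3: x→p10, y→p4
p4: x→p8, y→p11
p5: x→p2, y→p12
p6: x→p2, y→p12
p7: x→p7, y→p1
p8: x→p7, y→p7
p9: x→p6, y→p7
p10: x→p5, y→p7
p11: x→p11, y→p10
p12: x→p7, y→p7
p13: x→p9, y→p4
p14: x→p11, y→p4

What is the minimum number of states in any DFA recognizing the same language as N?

States {p3,p13,p14} cannot be reached from the start state, so discard them.
Initial partition by acceptance: {p1,p2,p11} | {p4,p5,p6,p7,p8,p9,p10,p12}.
Split {p1,p2,p11} by δ(·,x) → {p2,p11} and {p1}.
Refine {p4,p5,p6,p7,p8,p9,p10,p12} on symbol x: members go to different blocks, giving {p4,p7,p8,p9,p10,p12} and {p5,p6}.
Split {p4,p7,p8,p9,p10,p12} by δ(·,x) → {p4,p7,p8,p12} and {p9,p10}.
On input y, block {p4,p7,p8,p12} splits into {p8,p12} and {p4} and {p7}.
Stable partition: {p2,p11} | {p8,p12} | {p1} | {p5,p6} | {p9,p10} | {p4} | {p7} — 7 equivalence classes.

7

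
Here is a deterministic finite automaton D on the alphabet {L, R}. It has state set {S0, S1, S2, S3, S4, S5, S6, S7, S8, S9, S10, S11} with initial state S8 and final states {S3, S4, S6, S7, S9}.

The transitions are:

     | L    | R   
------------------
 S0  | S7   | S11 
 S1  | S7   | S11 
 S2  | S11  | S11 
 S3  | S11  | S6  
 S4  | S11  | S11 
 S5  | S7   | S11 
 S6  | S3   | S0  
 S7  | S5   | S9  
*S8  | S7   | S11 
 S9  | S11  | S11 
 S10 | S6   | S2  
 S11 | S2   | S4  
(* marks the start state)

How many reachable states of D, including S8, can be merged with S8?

States {S0,S1,S3,S6,S10} cannot be reached from the start state, so discard them.
Initial partition by acceptance: {S4,S7,S9} | {S2,S5,S8,S11}.
Refine {S4,S7,S9} on symbol R: members go to different blocks, giving {S4,S9} and {S7}.
On input L, block {S2,S5,S8,S11} splits into {S2,S11} and {S5,S8}.
Refine {S2,S11} on symbol R: members go to different blocks, giving {S2} and {S11}.
Stable partition: {S4,S9} | {S2} | {S7} | {S5,S8} | {S11} — 5 equivalence classes.
The equivalence class containing S8 is {S5,S8}, of size 2.

2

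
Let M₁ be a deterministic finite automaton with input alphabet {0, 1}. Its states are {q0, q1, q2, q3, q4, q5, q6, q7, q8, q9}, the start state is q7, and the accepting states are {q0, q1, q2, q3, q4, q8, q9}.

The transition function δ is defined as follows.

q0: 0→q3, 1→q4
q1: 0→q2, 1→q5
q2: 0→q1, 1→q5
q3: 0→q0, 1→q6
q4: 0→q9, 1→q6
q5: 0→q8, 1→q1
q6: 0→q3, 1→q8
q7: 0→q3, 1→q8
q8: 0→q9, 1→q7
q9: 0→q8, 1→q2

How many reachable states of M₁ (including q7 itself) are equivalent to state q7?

2

Start with accepting vs non-accepting: {q0,q1,q2,q3,q4,q8,q9} | {q5,q6,q7}.
On input 1, block {q0,q1,q2,q3,q4,q8,q9} splits into {q1,q2,q3,q4,q8} and {q0,q9}.
Refine {q1,q2,q3,q4,q8} on symbol 0: members go to different blocks, giving {q3,q4,q8} and {q1,q2}.
Refine {q5,q6,q7} on symbol 1: members go to different blocks, giving {q6,q7} and {q5}.
Refine {q0,q9} on symbol 1: members go to different blocks, giving {q0} and {q9}.
Split {q3,q4,q8} by δ(·,0) → {q4,q8} and {q3}.
No further refinement is possible. Final partition (7 blocks): {q4,q8} | {q6,q7} | {q0} | {q1,q2} | {q5} | {q9} | {q3}.
The equivalence class containing q7 is {q6,q7}, of size 2.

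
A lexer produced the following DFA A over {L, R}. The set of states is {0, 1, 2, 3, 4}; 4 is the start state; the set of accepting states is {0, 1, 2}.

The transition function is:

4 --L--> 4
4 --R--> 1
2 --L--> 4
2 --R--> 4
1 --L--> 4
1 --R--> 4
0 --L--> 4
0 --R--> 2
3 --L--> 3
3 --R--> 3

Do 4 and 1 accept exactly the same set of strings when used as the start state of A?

States {0,2,3} cannot be reached from the start state, so discard them.
P0 = {1} | {4}.
The partition is now stable with 2 blocks: {1} | {4}.
4 and 1 end up in different blocks, so they are distinguishable. For instance, the string 'ε' is accepted from only 1.

No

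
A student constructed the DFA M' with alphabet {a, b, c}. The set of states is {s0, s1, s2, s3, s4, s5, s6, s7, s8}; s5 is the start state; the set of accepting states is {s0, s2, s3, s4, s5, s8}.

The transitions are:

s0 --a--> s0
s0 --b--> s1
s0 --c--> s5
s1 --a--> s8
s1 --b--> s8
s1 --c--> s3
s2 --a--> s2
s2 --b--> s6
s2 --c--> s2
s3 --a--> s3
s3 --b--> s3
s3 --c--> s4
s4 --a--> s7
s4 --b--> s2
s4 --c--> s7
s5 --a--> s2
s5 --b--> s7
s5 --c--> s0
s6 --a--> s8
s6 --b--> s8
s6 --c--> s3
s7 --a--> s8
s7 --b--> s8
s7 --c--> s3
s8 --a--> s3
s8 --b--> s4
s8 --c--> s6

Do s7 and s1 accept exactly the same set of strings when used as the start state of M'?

Yes

All states are reachable from the start state.
Initial partition by acceptance: {s0,s2,s3,s4,s5,s8} | {s1,s6,s7}.
On input a, block {s0,s2,s3,s4,s5,s8} splits into {s0,s2,s3,s5,s8} and {s4}.
Split {s0,s2,s3,s5,s8} by δ(·,b) → {s0,s2,s5} and {s3} and {s8}.
The partition is now stable with 5 blocks: {s0,s2,s5} | {s1,s6,s7} | {s4} | {s3} | {s8}.
s7 and s1 lie in the same block of the stable partition, so they are equivalent — no string distinguishes them.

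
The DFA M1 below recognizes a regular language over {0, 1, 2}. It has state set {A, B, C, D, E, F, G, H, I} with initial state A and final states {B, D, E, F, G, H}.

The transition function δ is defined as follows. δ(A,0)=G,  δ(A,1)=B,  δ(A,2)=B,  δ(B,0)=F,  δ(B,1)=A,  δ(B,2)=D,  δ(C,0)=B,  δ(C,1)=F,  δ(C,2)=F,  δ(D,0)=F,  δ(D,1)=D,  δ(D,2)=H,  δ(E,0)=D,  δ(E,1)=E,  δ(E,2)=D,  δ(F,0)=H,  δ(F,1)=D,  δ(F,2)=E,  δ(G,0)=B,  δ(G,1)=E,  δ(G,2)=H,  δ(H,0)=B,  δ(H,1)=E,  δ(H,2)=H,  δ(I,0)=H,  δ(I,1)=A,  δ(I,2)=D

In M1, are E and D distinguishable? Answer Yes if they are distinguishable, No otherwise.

Reachable states from the start: {A,B,D,E,F,G,H}. Unreachable: {C,I} — drop them.
Start with accepting vs non-accepting: {B,D,E,F,G,H} | {A}.
Split {B,D,E,F,G,H} by δ(·,1) → {D,E,F,G,H} and {B}.
Refine {D,E,F,G,H} on symbol 0: members go to different blocks, giving {D,E,F} and {G,H}.
Refine {D,E,F} on symbol 0: members go to different blocks, giving {D,E} and {F}.
Split {D,E} by δ(·,0) → {D} and {E}.
No further refinement is possible. Final partition (6 blocks): {D} | {A} | {B} | {G,H} | {F} | {E}.
E and D end up in different blocks, so they are distinguishable. For instance, the string '201' is accepted from only E.

Yes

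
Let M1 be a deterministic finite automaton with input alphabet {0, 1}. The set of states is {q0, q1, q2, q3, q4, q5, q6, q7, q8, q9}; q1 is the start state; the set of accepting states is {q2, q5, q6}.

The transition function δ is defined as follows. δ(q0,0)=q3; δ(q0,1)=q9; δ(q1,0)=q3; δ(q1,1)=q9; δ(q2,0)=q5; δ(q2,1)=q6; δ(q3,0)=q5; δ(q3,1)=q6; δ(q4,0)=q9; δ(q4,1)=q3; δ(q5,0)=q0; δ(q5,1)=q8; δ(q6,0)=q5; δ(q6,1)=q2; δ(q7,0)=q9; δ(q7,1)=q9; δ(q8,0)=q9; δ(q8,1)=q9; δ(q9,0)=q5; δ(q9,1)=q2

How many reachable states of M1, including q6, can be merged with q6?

2

First remove the unreachable states {q4,q7}; 8 states remain.
P0 = {q2,q5,q6} | {q0,q1,q3,q8,q9}.
Refine {q2,q5,q6} on symbol 0: members go to different blocks, giving {q2,q6} and {q5}.
Refine {q0,q1,q3,q8,q9} on symbol 0: members go to different blocks, giving {q0,q1,q8} and {q3,q9}.
Stable partition: {q2,q6} | {q0,q1,q8} | {q5} | {q3,q9} — 4 equivalence classes.
The equivalence class containing q6 is {q2,q6}, of size 2.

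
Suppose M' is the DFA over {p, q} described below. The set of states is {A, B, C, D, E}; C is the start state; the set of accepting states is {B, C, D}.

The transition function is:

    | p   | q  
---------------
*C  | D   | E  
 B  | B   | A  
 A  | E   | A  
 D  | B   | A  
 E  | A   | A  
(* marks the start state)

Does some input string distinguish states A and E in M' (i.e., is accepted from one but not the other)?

No

Initial partition by acceptance: {B,C,D} | {A,E}.
Stable partition: {B,C,D} | {A,E} — 2 equivalence classes.
A and E lie in the same block of the stable partition, so they are equivalent — no string distinguishes them.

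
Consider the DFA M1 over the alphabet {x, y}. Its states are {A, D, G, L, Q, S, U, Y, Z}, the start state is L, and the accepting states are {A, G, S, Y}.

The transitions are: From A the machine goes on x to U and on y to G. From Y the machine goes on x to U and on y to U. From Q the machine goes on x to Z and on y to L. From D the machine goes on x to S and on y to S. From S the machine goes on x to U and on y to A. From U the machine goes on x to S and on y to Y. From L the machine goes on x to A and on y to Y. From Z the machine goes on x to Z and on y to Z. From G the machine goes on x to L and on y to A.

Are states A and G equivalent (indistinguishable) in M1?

Yes

Reachable states from the start: {A,G,L,S,U,Y}. Unreachable: {D,Q,Z} — drop them.
Initial partition by acceptance: {A,G,S,Y} | {L,U}.
On input y, block {A,G,S,Y} splits into {A,G,S} and {Y}.
No further refinement is possible. Final partition (3 blocks): {A,G,S} | {L,U} | {Y}.
A and G lie in the same block of the stable partition, so they are equivalent — no string distinguishes them.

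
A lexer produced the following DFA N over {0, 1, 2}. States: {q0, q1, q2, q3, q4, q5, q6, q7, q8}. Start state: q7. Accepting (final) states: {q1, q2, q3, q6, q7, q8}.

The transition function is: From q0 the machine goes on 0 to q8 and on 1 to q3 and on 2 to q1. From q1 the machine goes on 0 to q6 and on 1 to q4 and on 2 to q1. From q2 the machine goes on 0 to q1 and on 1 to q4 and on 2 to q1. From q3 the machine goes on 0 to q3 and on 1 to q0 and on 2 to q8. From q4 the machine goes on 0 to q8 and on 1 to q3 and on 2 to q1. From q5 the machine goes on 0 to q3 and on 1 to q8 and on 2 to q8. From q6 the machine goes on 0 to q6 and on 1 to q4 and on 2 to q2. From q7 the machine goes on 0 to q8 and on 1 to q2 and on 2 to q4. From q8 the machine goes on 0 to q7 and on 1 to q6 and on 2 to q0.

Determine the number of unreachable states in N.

No path from q7 leads to q5; the other 8 states are all reachable.

1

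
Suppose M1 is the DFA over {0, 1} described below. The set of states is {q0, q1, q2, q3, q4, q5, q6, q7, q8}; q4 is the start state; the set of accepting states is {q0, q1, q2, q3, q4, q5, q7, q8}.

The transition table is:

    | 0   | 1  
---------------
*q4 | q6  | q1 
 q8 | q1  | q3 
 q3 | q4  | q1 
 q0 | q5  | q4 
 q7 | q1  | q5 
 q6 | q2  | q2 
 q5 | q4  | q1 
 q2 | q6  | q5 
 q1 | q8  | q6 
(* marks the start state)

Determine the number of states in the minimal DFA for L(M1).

6

Reachable states from the start: {q1,q2,q3,q4,q5,q6,q8}. Unreachable: {q0,q7} — drop them.
Initial partition by acceptance: {q1,q2,q3,q4,q5,q8} | {q6}.
On input 0, block {q1,q2,q3,q4,q5,q8} splits into {q1,q3,q5,q8} and {q2,q4}.
On input 0, block {q1,q3,q5,q8} splits into {q1,q8} and {q3,q5}.
Split {q1,q8} by δ(·,1) → {q1} and {q8}.
Refine {q2,q4} on symbol 1: members go to different blocks, giving {q2} and {q4}.
No further refinement is possible. Final partition (6 blocks): {q1} | {q6} | {q2} | {q3,q5} | {q8} | {q4}.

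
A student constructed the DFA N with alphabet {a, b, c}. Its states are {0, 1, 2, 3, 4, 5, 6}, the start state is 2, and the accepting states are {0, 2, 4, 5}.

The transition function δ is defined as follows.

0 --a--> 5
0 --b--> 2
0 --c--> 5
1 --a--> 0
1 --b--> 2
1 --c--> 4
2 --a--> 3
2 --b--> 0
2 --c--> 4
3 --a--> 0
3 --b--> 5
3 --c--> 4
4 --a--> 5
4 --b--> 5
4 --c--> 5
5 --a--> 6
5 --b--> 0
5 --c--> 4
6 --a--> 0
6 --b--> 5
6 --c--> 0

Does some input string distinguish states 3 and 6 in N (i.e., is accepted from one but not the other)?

Reachable states from the start: {0,2,3,4,5,6}. Unreachable: {1} — drop them.
Start with accepting vs non-accepting: {0,2,4,5} | {3,6}.
Refine {0,2,4,5} on symbol a: members go to different blocks, giving {0,4} and {2,5}.
Stable partition: {0,4} | {3,6} | {2,5} — 3 equivalence classes.
3 and 6 lie in the same block of the stable partition, so they are equivalent — no string distinguishes them.

No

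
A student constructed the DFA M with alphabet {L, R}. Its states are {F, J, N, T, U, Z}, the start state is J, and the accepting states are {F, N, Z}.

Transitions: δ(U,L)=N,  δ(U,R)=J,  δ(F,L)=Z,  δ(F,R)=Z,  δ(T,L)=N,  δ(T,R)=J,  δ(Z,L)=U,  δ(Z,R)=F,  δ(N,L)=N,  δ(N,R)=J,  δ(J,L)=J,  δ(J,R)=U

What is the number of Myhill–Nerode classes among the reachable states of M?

3

Reachable states from the start: {J,N,U}. Unreachable: {F,T,Z} — drop them.
P0 = {N} | {J,U}.
Split {J,U} by δ(·,L) → {U} and {J}.
The partition is now stable with 3 blocks: {N} | {U} | {J}.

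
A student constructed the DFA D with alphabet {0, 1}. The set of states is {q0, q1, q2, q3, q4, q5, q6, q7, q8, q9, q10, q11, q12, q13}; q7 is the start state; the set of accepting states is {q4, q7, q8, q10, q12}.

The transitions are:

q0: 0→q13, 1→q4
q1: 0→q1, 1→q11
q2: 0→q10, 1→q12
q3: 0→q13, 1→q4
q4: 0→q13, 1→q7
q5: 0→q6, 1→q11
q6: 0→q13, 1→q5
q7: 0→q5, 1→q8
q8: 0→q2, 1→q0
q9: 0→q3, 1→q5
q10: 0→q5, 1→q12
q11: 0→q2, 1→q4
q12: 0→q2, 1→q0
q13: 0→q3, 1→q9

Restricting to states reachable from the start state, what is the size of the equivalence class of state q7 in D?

2

Reachable states from the start: {q0,q2,q3,q4,q5,q6,q7,q8,q9,q10,q11,q12,q13}. Unreachable: {q1} — drop them.
Initial partition by acceptance: {q4,q7,q8,q10,q12} | {q0,q2,q3,q5,q6,q9,q11,q13}.
Refine {q4,q7,q8,q10,q12} on symbol 1: members go to different blocks, giving {q4,q7,q10} and {q8,q12}.
Split {q4,q7,q10} by δ(·,1) → {q7,q10} and {q4}.
On input 0, block {q0,q2,q3,q5,q6,q9,q11,q13} splits into {q0,q3,q5,q6,q9,q11,q13} and {q2}.
Split {q0,q3,q5,q6,q9,q11,q13} by δ(·,0) → {q0,q3,q5,q6,q9,q13} and {q11}.
Refine {q0,q3,q5,q6,q9,q13} on symbol 1: members go to different blocks, giving {q6,q9,q13} and {q0,q3} and {q5}.
Split {q6,q9,q13} by δ(·,0) → {q9,q13} and {q6}.
Refine {q9,q13} on symbol 1: members go to different blocks, giving {q9} and {q13}.
The partition is now stable with 10 blocks: {q7,q10} | {q9} | {q8,q12} | {q4} | {q2} | {q11} | {q0,q3} | {q5} | {q6} | {q13}.
State q7 belongs to the block {q7,q10}, which has 2 states.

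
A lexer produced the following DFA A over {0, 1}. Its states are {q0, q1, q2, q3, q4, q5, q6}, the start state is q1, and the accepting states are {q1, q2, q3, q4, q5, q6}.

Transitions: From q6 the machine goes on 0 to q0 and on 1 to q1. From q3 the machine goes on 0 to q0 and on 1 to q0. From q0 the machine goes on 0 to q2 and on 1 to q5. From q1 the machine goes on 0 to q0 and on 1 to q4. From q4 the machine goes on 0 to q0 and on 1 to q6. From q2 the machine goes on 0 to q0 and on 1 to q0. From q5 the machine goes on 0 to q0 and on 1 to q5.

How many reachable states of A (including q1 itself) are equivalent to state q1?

4

First remove the unreachable states {q3}; 6 states remain.
P0 = {q1,q2,q4,q5,q6} | {q0}.
Split {q1,q2,q4,q5,q6} by δ(·,1) → {q1,q4,q5,q6} and {q2}.
The partition is now stable with 3 blocks: {q1,q4,q5,q6} | {q0} | {q2}.
The equivalence class containing q1 is {q1,q4,q5,q6}, of size 4.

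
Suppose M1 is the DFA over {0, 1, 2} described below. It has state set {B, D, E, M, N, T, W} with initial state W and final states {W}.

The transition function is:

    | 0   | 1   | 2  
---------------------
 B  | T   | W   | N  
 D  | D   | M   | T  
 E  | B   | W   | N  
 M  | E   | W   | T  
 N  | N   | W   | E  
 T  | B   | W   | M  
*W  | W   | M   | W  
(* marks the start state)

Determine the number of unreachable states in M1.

BFS from W reaches {B, E, M, N, T, W}; the 1 state(s) D are never visited.

1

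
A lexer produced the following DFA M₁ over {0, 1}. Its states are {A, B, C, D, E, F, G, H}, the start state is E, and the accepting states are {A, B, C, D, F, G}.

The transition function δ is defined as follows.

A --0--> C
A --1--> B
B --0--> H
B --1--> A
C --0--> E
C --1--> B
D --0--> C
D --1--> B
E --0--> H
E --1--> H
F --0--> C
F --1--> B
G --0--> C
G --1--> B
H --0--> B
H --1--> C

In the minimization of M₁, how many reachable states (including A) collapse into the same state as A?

1

Reachable states from the start: {A,B,C,E,H}. Unreachable: {D,F,G} — drop them.
Initial partition by acceptance: {A,B,C} | {E,H}.
Split {A,B,C} by δ(·,0) → {B,C} and {A}.
Split {B,C} by δ(·,1) → {B} and {C}.
Split {E,H} by δ(·,0) → {E} and {H}.
Stable partition: {B} | {E} | {A} | {C} | {H} — 5 equivalence classes.
State A belongs to the block {A}, which has 1 states.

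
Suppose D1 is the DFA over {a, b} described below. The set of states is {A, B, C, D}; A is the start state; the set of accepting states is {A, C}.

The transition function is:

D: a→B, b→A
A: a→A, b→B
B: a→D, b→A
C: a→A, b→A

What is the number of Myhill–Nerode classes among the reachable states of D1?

2

First remove the unreachable states {C}; 3 states remain.
Initial partition by acceptance: {A} | {B,D}.
Stable partition: {A} | {B,D} — 2 equivalence classes.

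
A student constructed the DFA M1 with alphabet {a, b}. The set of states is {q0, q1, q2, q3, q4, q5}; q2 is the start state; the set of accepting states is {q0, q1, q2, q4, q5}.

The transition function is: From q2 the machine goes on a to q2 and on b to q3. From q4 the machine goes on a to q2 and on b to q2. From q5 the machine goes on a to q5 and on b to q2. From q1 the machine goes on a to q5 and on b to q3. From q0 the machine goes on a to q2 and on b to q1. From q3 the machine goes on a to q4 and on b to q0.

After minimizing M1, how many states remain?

Every state is reachable, so we keep all 6.
Initial partition by acceptance: {q0,q1,q2,q4,q5} | {q3}.
Split {q0,q1,q2,q4,q5} by δ(·,b) → {q0,q4,q5} and {q1,q2}.
On input a, block {q0,q4,q5} splits into {q0,q4} and {q5}.
On input a, block {q1,q2} splits into {q1} and {q2}.
On input b, block {q0,q4} splits into {q0} and {q4}.
The partition is now stable with 6 blocks: {q0} | {q3} | {q1} | {q5} | {q2} | {q4}.

6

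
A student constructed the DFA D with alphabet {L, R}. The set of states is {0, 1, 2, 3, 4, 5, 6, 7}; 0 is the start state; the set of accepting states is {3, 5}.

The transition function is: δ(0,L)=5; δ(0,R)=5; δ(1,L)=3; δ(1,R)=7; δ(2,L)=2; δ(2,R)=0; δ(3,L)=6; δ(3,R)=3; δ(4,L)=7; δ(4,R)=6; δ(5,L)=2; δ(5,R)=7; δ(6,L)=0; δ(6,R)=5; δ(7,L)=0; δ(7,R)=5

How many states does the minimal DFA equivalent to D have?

States {1,3,4,6} cannot be reached from the start state, so discard them.
P0 = {5} | {0,2,7}.
Split {0,2,7} by δ(·,L) → {2,7} and {0}.
Refine {2,7} on symbol L: members go to different blocks, giving {2} and {7}.
No further refinement is possible. Final partition (4 blocks): {5} | {2} | {0} | {7}.

4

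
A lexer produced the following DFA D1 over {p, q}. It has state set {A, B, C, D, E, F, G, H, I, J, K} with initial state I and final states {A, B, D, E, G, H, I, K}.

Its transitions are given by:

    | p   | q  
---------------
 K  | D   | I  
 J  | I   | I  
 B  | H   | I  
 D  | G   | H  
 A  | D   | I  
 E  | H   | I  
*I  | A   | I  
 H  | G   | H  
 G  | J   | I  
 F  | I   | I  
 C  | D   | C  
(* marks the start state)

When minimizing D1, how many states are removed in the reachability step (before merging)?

5

No path from I leads to B, C, E, F, K; the other 6 states are all reachable.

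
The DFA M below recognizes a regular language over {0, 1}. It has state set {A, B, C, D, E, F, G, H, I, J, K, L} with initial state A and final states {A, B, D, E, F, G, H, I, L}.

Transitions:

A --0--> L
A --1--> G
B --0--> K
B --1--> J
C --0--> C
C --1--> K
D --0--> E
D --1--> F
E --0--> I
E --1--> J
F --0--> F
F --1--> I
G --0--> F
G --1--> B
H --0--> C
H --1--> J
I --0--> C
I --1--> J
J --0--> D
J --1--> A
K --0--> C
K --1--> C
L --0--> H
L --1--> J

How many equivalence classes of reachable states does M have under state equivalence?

6

All states are reachable from the start state.
Initial partition by acceptance: {A,B,D,E,F,G,H,I,L} | {C,J,K}.
Split {A,B,D,E,F,G,H,I,L} by δ(·,0) → {A,D,E,F,G,L} and {B,H,I}.
Split {A,D,E,F,G,L} by δ(·,0) → {A,D,F,G} and {E,L}.
On input 0, block {A,D,F,G} splits into {A,D} and {F,G}.
Refine {C,J,K} on symbol 0: members go to different blocks, giving {C,K} and {J}.
The partition is now stable with 6 blocks: {A,D} | {C,K} | {B,H,I} | {E,L} | {F,G} | {J}.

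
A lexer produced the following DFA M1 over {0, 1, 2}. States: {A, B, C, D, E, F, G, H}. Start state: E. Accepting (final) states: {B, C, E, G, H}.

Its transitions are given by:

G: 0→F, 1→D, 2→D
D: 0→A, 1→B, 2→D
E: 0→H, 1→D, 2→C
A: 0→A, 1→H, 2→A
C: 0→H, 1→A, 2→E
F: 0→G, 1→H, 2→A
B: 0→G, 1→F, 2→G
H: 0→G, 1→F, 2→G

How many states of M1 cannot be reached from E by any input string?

Exploring from E, all states are eventually visited, so none are unreachable.

0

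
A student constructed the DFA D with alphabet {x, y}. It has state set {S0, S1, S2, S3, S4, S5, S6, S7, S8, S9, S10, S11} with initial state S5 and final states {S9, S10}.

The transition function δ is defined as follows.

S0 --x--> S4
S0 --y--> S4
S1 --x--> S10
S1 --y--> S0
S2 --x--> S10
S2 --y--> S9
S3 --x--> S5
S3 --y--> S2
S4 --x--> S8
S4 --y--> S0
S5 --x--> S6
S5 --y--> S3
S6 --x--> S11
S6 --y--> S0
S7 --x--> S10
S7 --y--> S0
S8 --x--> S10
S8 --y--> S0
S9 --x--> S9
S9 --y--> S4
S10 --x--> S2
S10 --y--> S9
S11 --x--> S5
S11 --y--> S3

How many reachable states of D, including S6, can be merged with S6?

1

First remove the unreachable states {S1,S7}; 10 states remain.
Initial partition by acceptance: {S9,S10} | {S0,S2,S3,S4,S5,S6,S8,S11}.
Refine {S9,S10} on symbol x: members go to different blocks, giving {S9} and {S10}.
Split {S0,S2,S3,S4,S5,S6,S8,S11} by δ(·,x) → {S0,S3,S4,S5,S6,S11} and {S2,S8}.
Split {S0,S3,S4,S5,S6,S11} by δ(·,x) → {S0,S3,S5,S6,S11} and {S4}.
On input x, block {S0,S3,S5,S6,S11} splits into {S3,S5,S6,S11} and {S0}.
On input y, block {S3,S5,S6,S11} splits into {S5,S11} and {S3} and {S6}.
Refine {S5,S11} on symbol x: members go to different blocks, giving {S5} and {S11}.
On input y, block {S2,S8} splits into {S2} and {S8}.
The partition is now stable with 10 blocks: {S9} | {S5} | {S10} | {S2} | {S4} | {S0} | {S3} | {S6} | {S11} | {S8}.
State S6 belongs to the block {S6}, which has 1 states.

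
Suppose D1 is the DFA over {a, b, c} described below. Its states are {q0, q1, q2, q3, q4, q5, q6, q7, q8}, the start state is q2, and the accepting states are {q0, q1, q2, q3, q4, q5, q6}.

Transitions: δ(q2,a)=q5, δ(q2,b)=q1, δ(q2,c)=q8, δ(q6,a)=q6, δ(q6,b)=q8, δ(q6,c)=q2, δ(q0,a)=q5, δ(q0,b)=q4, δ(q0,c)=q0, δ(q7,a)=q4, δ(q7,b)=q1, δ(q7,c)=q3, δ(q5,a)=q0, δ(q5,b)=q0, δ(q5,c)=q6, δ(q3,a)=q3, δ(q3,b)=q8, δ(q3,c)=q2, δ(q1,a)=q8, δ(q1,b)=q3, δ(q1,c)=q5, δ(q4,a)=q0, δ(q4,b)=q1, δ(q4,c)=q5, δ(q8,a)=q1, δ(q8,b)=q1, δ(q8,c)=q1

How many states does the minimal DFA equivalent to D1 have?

States {q7} cannot be reached from the start state, so discard them.
Start with accepting vs non-accepting: {q0,q1,q2,q3,q4,q5,q6} | {q8}.
Refine {q0,q1,q2,q3,q4,q5,q6} on symbol a: members go to different blocks, giving {q0,q2,q3,q4,q5,q6} and {q1}.
Refine {q0,q2,q3,q4,q5,q6} on symbol b: members go to different blocks, giving {q0,q5} and {q2,q4} and {q3,q6}.
On input b, block {q0,q5} splits into {q0} and {q5}.
Refine {q2,q4} on symbol a: members go to different blocks, giving {q2} and {q4}.
No further refinement is possible. Final partition (7 blocks): {q0} | {q8} | {q1} | {q2} | {q3,q6} | {q5} | {q4}.

7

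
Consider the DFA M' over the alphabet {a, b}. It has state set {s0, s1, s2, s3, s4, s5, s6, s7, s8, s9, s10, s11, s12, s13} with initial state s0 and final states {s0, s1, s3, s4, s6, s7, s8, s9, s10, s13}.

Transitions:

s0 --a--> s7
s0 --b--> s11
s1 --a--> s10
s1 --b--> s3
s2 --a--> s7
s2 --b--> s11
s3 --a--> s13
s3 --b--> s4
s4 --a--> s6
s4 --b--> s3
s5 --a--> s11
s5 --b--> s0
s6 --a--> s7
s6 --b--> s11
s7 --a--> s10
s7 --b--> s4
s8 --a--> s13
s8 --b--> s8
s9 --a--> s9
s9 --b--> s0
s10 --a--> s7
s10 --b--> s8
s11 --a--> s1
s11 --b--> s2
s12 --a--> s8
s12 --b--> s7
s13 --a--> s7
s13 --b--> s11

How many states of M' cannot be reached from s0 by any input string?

Starting at s0 and following transitions, the reachable set is {s0, s1, s2, s3, s4, s6, s7, s8, s10, s11, s13}. That leaves s5, s9, s12 unreachable — 3 in total.

3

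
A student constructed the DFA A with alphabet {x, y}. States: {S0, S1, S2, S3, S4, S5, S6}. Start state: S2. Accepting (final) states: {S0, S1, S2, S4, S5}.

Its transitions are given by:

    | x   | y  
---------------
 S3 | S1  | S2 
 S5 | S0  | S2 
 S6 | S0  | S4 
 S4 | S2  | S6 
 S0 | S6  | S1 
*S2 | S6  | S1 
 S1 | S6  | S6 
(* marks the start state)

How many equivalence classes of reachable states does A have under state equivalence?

Reachable states from the start: {S0,S1,S2,S4,S6}. Unreachable: {S3,S5} — drop them.
P0 = {S0,S1,S2,S4} | {S6}.
On input x, block {S0,S1,S2,S4} splits into {S0,S1,S2} and {S4}.
On input y, block {S0,S1,S2} splits into {S0,S2} and {S1}.
No further refinement is possible. Final partition (4 blocks): {S0,S2} | {S6} | {S4} | {S1}.

4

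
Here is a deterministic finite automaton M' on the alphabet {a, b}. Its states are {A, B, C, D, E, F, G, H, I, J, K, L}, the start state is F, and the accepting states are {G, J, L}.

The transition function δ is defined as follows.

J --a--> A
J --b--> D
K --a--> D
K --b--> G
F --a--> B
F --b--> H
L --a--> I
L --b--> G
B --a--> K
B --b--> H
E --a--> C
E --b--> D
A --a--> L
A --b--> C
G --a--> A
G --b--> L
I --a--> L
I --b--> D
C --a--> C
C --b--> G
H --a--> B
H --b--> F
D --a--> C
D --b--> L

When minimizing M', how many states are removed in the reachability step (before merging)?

No path from F leads to E, J; the other 10 states are all reachable.

2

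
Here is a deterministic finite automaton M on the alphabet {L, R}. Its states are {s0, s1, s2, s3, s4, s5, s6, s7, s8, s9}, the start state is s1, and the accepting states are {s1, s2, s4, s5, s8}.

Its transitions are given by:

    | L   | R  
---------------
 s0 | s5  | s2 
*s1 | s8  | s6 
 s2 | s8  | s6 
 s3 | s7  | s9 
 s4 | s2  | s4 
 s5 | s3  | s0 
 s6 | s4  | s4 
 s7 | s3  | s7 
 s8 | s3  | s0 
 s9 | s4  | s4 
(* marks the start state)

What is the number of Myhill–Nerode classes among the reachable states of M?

All states are reachable from the start state.
P0 = {s1,s2,s4,s5,s8} | {s0,s3,s6,s7,s9}.
Split {s1,s2,s4,s5,s8} by δ(·,L) → {s1,s2,s4} and {s5,s8}.
On input L, block {s1,s2,s4} splits into {s1,s2} and {s4}.
On input L, block {s0,s3,s6,s7,s9} splits into {s3,s7} and {s6,s9} and {s0}.
Refine {s3,s7} on symbol R: members go to different blocks, giving {s3} and {s7}.
Stable partition: {s1,s2} | {s3} | {s5,s8} | {s4} | {s6,s9} | {s0} | {s7} — 7 equivalence classes.

7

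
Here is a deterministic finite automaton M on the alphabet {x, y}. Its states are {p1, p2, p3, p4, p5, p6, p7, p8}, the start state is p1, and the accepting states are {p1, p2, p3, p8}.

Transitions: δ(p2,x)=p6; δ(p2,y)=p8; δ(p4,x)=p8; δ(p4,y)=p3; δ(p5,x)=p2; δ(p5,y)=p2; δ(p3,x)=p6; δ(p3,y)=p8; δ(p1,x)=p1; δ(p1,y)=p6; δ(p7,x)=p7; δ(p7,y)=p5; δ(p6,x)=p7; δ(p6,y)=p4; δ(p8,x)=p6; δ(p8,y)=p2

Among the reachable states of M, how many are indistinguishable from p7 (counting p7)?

2

P0 = {p1,p2,p3,p8} | {p4,p5,p6,p7}.
Refine {p1,p2,p3,p8} on symbol x: members go to different blocks, giving {p2,p3,p8} and {p1}.
Split {p4,p5,p6,p7} by δ(·,x) → {p4,p5} and {p6,p7}.
No further refinement is possible. Final partition (4 blocks): {p2,p3,p8} | {p4,p5} | {p1} | {p6,p7}.
State p7 belongs to the block {p6,p7}, which has 2 states.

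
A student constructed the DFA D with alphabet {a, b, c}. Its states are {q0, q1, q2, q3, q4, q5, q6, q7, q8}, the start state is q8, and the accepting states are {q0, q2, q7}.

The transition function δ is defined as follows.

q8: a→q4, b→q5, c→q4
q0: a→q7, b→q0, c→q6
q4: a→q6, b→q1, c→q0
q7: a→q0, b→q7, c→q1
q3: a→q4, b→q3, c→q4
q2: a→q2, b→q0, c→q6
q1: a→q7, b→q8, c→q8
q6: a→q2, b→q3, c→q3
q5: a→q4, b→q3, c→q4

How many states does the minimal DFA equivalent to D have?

Start with accepting vs non-accepting: {q0,q2,q7} | {q1,q3,q4,q5,q6,q8}.
Refine {q1,q3,q4,q5,q6,q8} on symbol a: members go to different blocks, giving {q3,q4,q5,q8} and {q1,q6}.
On input a, block {q3,q4,q5,q8} splits into {q3,q5,q8} and {q4}.
No further refinement is possible. Final partition (4 blocks): {q0,q2,q7} | {q3,q5,q8} | {q1,q6} | {q4}.

4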